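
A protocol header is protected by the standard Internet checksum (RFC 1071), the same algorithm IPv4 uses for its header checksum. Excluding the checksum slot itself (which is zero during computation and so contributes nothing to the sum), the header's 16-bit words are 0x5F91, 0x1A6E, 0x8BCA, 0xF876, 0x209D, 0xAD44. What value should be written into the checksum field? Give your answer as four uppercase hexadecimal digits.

One's-complement addition (fold any carry out of bit 15 back into bit 0):
  0x5F91 + 0x1A6E = 0x079FF
  0x79FF + 0x8BCA = 0x105C9 → wrap carry → 0x05CA
  0x05CA + 0xF876 = 0x0FE40
  0xFE40 + 0x209D = 0x11EDD → wrap carry → 0x1EDE
  0x1EDE + 0xAD44 = 0x0CC22
One's-complement sum = 0xCC22.
Checksum = ~0xCC22 & 0xFFFF = 0x33DD.

33DD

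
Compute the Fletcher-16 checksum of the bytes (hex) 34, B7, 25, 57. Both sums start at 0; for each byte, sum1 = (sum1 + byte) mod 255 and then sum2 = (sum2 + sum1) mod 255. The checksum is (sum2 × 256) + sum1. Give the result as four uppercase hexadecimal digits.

9968

Running sums (mod 255):
  after byte 0 (34): sum1=52, sum2=52
  after byte 1 (B7): sum1=235, sum2=32
  after byte 2 (25): sum1=17, sum2=49
  after byte 3 (57): sum1=104, sum2=153
Checksum = sum2·256 + sum1 = 153·256 + 104 = 39272 = 0x9968.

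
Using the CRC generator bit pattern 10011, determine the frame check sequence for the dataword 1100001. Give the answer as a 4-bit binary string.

1110

Append 4 zeros: 11000010000. Divide by 10011 (XOR where the leading bit is 1):
  pos 0: 11000 XOR 10011 = 01011
  pos 1: 10110 XOR 10011 = 00101
  pos 3: 10110 XOR 10011 = 00101
  pos 5: 10100 XOR 10011 = 00111
Remainder (last 4 bits) = 1110. This is the CRC / FCS.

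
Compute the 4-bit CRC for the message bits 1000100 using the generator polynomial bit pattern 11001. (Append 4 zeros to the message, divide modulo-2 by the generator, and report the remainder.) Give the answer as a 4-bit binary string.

Append 4 zeros: 10001000000. Divide by 11001 (XOR where the leading bit is 1):
  pos 0: 10001 XOR 11001 = 01000
  pos 1: 10000 XOR 11001 = 01001
  pos 2: 10010 XOR 11001 = 01011
  pos 3: 10110 XOR 11001 = 01111
  pos 4: 11110 XOR 11001 = 00111
  pos 6: 11100 XOR 11001 = 00101
Remainder (last 4 bits) = 0101. This is the CRC / FCS.

0101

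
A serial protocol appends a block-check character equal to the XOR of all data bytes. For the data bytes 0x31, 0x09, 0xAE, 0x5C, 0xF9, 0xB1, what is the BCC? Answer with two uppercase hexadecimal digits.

82

XOR the bytes together:
  start with 0x31
  0x31 ⊕ 0x09 = 0x38
  0x38 ⊕ 0xAE = 0x96
  0x96 ⊕ 0x5C = 0xCA
  0xCA ⊕ 0xF9 = 0x33
  0x33 ⊕ 0xB1 = 0x82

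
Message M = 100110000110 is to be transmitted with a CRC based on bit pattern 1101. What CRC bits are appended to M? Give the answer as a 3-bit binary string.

Append 3 zeros: 100110000110000. Divide by 1101 (XOR where the leading bit is 1):
  pos 0: 1001 XOR 1101 = 0100
  pos 1: 1001 XOR 1101 = 0100
  pos 2: 1000 XOR 1101 = 0101
  pos 3: 1010 XOR 1101 = 0111
  pos 4: 1110 XOR 1101 = 0011
  pos 6: 1101 XOR 1101 = 0000
  pos 10: 1000 XOR 1101 = 0101
  pos 11: 1010 XOR 1101 = 0111
Remainder (last 3 bits) = 111. This is the CRC / FCS.

111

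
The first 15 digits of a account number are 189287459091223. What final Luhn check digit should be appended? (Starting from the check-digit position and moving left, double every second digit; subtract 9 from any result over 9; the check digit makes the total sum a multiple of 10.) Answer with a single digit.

Partial digits right→left: 3 2 2 1 9 0 9 5 4 7 8 2 9 8 1
Double every second digit counting from the check-digit position (so the 1st, 3rd, 5th, ... of the partial from the right).
  doubled (with −9 where >9): 6 4 9 9 8 7 9 2 → sum 54
  kept as-is: 2 1 0 5 7 2 8 → sum 25
Total = 54 + 25 = 79.
Check digit = (10 − (79 mod 10)) mod 10 = 1.

1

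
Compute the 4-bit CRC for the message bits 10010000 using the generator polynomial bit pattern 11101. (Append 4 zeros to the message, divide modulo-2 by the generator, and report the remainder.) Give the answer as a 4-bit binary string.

Append 4 zeros: 100100000000. Divide by 11101 (XOR where the leading bit is 1):
  pos 0: 10010 XOR 11101 = 01111
  pos 1: 11110 XOR 11101 = 00011
  pos 4: 11000 XOR 11101 = 00101
  pos 6: 10100 XOR 11101 = 01001
  pos 7: 10010 XOR 11101 = 01111
Remainder (last 4 bits) = 1111. This is the CRC / FCS.

1111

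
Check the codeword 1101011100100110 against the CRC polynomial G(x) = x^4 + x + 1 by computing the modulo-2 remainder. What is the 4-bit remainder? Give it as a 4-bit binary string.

Modulo-2 division of 1101011100100110 by 10011:
  pos 0: 11010 XOR 10011 = 01001
  pos 1: 10011 XOR 10011 = 00000
  pos 6: 11001 XOR 10011 = 01010
  pos 7: 10100 XOR 10011 = 00111
  pos 9: 11101 XOR 10011 = 01110
  pos 10: 11101 XOR 10011 = 01110
  pos 11: 11100 XOR 10011 = 01111
Remainder = 1111 (nonzero — an error is detected).

1111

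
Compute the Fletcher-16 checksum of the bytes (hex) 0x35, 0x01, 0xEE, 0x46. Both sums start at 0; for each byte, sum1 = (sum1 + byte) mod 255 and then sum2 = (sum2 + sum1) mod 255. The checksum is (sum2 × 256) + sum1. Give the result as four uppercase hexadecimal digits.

FB6B

Running sums (mod 255):
  after byte 0 (0x35): sum1=53, sum2=53
  after byte 1 (0x01): sum1=54, sum2=107
  after byte 2 (0xEE): sum1=37, sum2=144
  after byte 3 (0x46): sum1=107, sum2=251
Checksum = sum2·256 + sum1 = 251·256 + 107 = 64363 = 0xFB6B.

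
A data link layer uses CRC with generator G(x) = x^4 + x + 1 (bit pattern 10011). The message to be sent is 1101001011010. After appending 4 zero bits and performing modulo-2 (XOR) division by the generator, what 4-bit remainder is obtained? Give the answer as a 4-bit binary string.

Append 4 zeros: 11010010110100000. Divide by 10011 (XOR where the leading bit is 1):
  pos 0: 11010 XOR 10011 = 01001
  pos 1: 10010 XOR 10011 = 00001
  pos 5: 11011 XOR 10011 = 01000
  pos 6: 10000 XOR 10011 = 00011
  pos 9: 11100 XOR 10011 = 01111
  pos 10: 11110 XOR 10011 = 01101
  pos 11: 11010 XOR 10011 = 01001
  pos 12: 10010 XOR 10011 = 00001
Remainder (last 4 bits) = 0001. This is the CRC / FCS.

0001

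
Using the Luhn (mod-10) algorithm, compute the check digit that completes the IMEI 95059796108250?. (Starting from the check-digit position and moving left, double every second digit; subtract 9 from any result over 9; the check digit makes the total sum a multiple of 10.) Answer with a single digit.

5

Partial digits right→left: 0 5 2 8 0 1 6 9 7 9 5 0 5 9
Double every second digit counting from the check-digit position (so the 1st, 3rd, 5th, ... of the partial from the right).
  doubled (with −9 where >9): 0 4 0 3 5 1 1 → sum 14
  kept as-is: 5 8 1 9 9 0 9 → sum 41
Total = 14 + 41 = 55.
Check digit = (10 − (55 mod 10)) mod 10 = 5.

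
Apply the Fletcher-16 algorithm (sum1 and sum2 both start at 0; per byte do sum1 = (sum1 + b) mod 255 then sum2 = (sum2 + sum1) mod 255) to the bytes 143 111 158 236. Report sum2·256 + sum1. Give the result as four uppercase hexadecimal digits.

B68A

Running sums (mod 255):
  after byte 0 (143): sum1=143, sum2=143
  after byte 1 (111): sum1=254, sum2=142
  after byte 2 (158): sum1=157, sum2=44
  after byte 3 (236): sum1=138, sum2=182
Checksum = sum2·256 + sum1 = 182·256 + 138 = 46730 = 0xB68A.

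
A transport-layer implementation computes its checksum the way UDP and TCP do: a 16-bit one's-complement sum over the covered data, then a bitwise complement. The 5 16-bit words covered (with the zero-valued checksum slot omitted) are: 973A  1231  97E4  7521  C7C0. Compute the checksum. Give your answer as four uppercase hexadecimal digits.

One's-complement addition (fold any carry out of bit 15 back into bit 0):
  0x973A + 0x1231 = 0x0A96B
  0xA96B + 0x97E4 = 0x1414F → wrap carry → 0x4150
  0x4150 + 0x7521 = 0x0B671
  0xB671 + 0xC7C0 = 0x17E31 → wrap carry → 0x7E32
One's-complement sum = 0x7E32.
Checksum = ~0x7E32 & 0xFFFF = 0x81CD.

81CD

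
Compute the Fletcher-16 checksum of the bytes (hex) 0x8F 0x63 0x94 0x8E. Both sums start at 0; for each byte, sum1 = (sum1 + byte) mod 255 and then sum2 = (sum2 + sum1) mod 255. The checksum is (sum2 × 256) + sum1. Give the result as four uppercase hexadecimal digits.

Running sums (mod 255):
  after byte 0 (0x8F): sum1=143, sum2=143
  after byte 1 (0x63): sum1=242, sum2=130
  after byte 2 (0x94): sum1=135, sum2=10
  after byte 3 (0x8E): sum1=22, sum2=32
Checksum = sum2·256 + sum1 = 32·256 + 22 = 8214 = 0x2016.

2016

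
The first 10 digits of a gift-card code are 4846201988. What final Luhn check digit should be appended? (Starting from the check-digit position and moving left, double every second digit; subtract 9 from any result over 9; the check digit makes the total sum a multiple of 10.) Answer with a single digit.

Partial digits right→left: 8 8 9 1 0 2 6 4 8 4
Double every second digit counting from the check-digit position (so the 1st, 3rd, 5th, ... of the partial from the right).
  doubled (with −9 where >9): 7 9 0 3 7 → sum 26
  kept as-is: 8 1 2 4 4 → sum 19
Total = 26 + 19 = 45.
Check digit = (10 − (45 mod 10)) mod 10 = 5.

5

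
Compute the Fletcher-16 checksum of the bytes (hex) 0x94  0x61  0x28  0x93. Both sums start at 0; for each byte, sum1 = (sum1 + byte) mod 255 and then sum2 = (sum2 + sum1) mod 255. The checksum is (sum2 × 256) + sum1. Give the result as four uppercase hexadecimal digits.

Running sums (mod 255):
  after byte 0 (0x94): sum1=148, sum2=148
  after byte 1 (0x61): sum1=245, sum2=138
  after byte 2 (0x28): sum1=30, sum2=168
  after byte 3 (0x93): sum1=177, sum2=90
Checksum = sum2·256 + sum1 = 90·256 + 177 = 23217 = 0x5AB1.

5AB1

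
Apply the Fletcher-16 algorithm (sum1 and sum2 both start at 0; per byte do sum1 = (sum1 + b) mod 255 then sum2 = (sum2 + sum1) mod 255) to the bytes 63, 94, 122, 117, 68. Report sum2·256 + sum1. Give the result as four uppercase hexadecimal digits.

54D1

Running sums (mod 255):
  after byte 0 (63): sum1=63, sum2=63
  after byte 1 (94): sum1=157, sum2=220
  after byte 2 (122): sum1=24, sum2=244
  after byte 3 (117): sum1=141, sum2=130
  after byte 4 (68): sum1=209, sum2=84
Checksum = sum2·256 + sum1 = 84·256 + 209 = 21713 = 0x54D1.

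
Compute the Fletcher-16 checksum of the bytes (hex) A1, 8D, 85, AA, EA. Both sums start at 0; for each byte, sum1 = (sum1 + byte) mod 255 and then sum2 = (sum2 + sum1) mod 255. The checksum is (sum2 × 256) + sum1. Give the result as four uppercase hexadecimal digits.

2F4A

Running sums (mod 255):
  after byte 0 (A1): sum1=161, sum2=161
  after byte 1 (8D): sum1=47, sum2=208
  after byte 2 (85): sum1=180, sum2=133
  after byte 3 (AA): sum1=95, sum2=228
  after byte 4 (EA): sum1=74, sum2=47
Checksum = sum2·256 + sum1 = 47·256 + 74 = 12106 = 0x2F4A.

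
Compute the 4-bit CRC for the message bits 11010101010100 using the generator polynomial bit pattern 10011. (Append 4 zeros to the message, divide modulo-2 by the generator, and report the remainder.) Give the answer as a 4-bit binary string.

Append 4 zeros: 110101010101000000. Divide by 10011 (XOR where the leading bit is 1):
  pos 0: 11010 XOR 10011 = 01001
  pos 1: 10011 XOR 10011 = 00000
  pos 7: 10101 XOR 10011 = 00110
  pos 9: 11000 XOR 10011 = 01011
  pos 10: 10110 XOR 10011 = 00101
  pos 12: 10100 XOR 10011 = 00111
Remainder (last 4 bits) = 1110. This is the CRC / FCS.

1110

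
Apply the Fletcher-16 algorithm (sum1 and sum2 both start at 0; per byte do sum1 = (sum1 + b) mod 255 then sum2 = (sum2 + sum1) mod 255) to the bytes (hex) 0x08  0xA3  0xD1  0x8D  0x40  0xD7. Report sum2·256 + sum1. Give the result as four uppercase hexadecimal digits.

Running sums (mod 255):
  after byte 0 (0x08): sum1=8, sum2=8
  after byte 1 (0xA3): sum1=171, sum2=179
  after byte 2 (0xD1): sum1=125, sum2=49
  after byte 3 (0x8D): sum1=11, sum2=60
  after byte 4 (0x40): sum1=75, sum2=135
  after byte 5 (0xD7): sum1=35, sum2=170
Checksum = sum2·256 + sum1 = 170·256 + 35 = 43555 = 0xAA23.

AA23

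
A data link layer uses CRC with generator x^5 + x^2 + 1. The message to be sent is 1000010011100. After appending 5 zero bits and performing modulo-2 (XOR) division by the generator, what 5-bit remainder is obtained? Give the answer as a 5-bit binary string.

Append 5 zeros: 100001001110000000. Divide by 100101 (XOR where the leading bit is 1):
  pos 0: 100001 XOR 100101 = 000100
  pos 3: 100001 XOR 100101 = 000100
  pos 6: 100110 XOR 100101 = 000011
  pos 10: 110000 XOR 100101 = 010101
  pos 11: 101010 XOR 100101 = 001111
Remainder (last 5 bits) = 11110. This is the CRC / FCS.

11110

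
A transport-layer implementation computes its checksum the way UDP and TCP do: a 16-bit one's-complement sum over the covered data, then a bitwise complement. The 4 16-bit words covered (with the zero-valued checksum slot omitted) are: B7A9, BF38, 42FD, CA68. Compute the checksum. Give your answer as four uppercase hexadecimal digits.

7BB7

One's-complement addition (fold any carry out of bit 15 back into bit 0):
  0xB7A9 + 0xBF38 = 0x176E1 → wrap carry → 0x76E2
  0x76E2 + 0x42FD = 0x0B9DF
  0xB9DF + 0xCA68 = 0x18447 → wrap carry → 0x8448
One's-complement sum = 0x8448.
Checksum = ~0x8448 & 0xFFFF = 0x7BB7.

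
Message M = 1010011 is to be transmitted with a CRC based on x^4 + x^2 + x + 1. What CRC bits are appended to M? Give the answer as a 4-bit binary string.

0011

Append 4 zeros: 10100110000. Divide by 10111 (XOR where the leading bit is 1):
  pos 0: 10100 XOR 10111 = 00011
  pos 3: 11110 XOR 10111 = 01001
  pos 4: 10010 XOR 10111 = 00101
  pos 6: 10100 XOR 10111 = 00011
Remainder (last 4 bits) = 0011. This is the CRC / FCS.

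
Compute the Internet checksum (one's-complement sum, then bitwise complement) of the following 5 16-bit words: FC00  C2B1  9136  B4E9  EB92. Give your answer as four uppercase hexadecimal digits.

One's-complement addition (fold any carry out of bit 15 back into bit 0):
  0xFC00 + 0xC2B1 = 0x1BEB1 → wrap carry → 0xBEB2
  0xBEB2 + 0x9136 = 0x14FE8 → wrap carry → 0x4FE9
  0x4FE9 + 0xB4E9 = 0x104D2 → wrap carry → 0x04D3
  0x04D3 + 0xEB92 = 0x0F065
One's-complement sum = 0xF065.
Checksum = ~0xF065 & 0xFFFF = 0x0F9A.

0F9A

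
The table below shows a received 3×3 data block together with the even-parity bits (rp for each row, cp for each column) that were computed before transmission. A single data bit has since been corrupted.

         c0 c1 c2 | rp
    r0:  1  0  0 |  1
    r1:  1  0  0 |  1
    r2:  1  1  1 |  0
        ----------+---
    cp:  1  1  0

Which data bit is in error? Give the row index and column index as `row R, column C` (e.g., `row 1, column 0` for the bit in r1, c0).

row 2, column 2

Recompute each row's even parity and compare to rp:
  r0: data parity 1, sent rp 1 → ok
  r1: data parity 1, sent rp 1 → ok
  r2: data parity 1, sent rp 0 → mismatch
Recompute each column's even parity and compare to cp:
  c0: data parity 1, sent cp 1 → ok
  c1: data parity 1, sent cp 1 → ok
  c2: data parity 1, sent cp 0 → mismatch
Exactly one row (r2) and one column (c2) fail → the flipped bit is at their intersection.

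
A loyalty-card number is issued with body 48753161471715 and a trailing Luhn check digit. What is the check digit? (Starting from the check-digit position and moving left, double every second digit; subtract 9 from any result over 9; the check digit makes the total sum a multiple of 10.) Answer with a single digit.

1

Partial digits right→left: 5 1 7 1 7 4 1 6 1 3 5 7 8 4
Double every second digit counting from the check-digit position (so the 1st, 3rd, 5th, ... of the partial from the right).
  doubled (with −9 where >9): 1 5 5 2 2 1 7 → sum 23
  kept as-is: 1 1 4 6 3 7 4 → sum 26
Total = 23 + 26 = 49.
Check digit = (10 − (49 mod 10)) mod 10 = 1.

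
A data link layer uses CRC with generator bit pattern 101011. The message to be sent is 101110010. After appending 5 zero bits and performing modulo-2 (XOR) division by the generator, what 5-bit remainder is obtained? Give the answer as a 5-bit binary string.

Append 5 zeros: 10111001000000. Divide by 101011 (XOR where the leading bit is 1):
  pos 0: 101110 XOR 101011 = 000101
  pos 3: 101010 XOR 101011 = 000001
  pos 8: 100000 XOR 101011 = 001011
Remainder (last 5 bits) = 01011. This is the CRC / FCS.

01011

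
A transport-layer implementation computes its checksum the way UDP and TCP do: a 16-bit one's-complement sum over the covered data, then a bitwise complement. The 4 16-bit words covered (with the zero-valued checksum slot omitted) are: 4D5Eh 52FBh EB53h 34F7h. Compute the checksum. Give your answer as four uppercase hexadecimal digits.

3F5B

One's-complement addition (fold any carry out of bit 15 back into bit 0):
  0x4D5E + 0x52FB = 0x0A059
  0xA059 + 0xEB53 = 0x18BAC → wrap carry → 0x8BAD
  0x8BAD + 0x34F7 = 0x0C0A4
One's-complement sum = 0xC0A4.
Checksum = ~0xC0A4 & 0xFFFF = 0x3F5B.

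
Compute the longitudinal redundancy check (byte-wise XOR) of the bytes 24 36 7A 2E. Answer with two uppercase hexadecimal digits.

XOR the bytes together:
  start with 0x24
  0x24 ⊕ 0x36 = 0x12
  0x12 ⊕ 0x7A = 0x68
  0x68 ⊕ 0x2E = 0x46

46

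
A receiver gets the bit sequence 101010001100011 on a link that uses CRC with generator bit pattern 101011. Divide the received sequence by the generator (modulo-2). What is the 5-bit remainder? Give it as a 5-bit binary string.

00010

Modulo-2 division of 101010001100011 by 101011:
  pos 0: 101010 XOR 101011 = 000001
  pos 5: 100110 XOR 101011 = 001101
  pos 7: 110100 XOR 101011 = 011111
  pos 8: 111111 XOR 101011 = 010100
  pos 9: 101001 XOR 101011 = 000010
Remainder = 00010 (nonzero — an error is detected).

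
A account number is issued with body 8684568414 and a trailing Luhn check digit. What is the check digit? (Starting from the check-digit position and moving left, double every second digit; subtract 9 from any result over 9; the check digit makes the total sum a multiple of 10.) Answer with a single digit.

Partial digits right→left: 4 1 4 8 6 5 4 8 6 8
Double every second digit counting from the check-digit position (so the 1st, 3rd, 5th, ... of the partial from the right).
  doubled (with −9 where >9): 8 8 3 8 3 → sum 30
  kept as-is: 1 8 5 8 8 → sum 30
Total = 30 + 30 = 60.
Check digit = (10 − (60 mod 10)) mod 10 = 0.

0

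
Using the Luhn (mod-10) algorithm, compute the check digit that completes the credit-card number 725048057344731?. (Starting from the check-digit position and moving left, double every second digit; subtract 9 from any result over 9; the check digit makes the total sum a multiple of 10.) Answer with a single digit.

Partial digits right→left: 1 3 7 4 4 3 7 5 0 8 4 0 5 2 7
Double every second digit counting from the check-digit position (so the 1st, 3rd, 5th, ... of the partial from the right).
  doubled (with −9 where >9): 2 5 8 5 0 8 1 5 → sum 34
  kept as-is: 3 4 3 5 8 0 2 → sum 25
Total = 34 + 25 = 59.
Check digit = (10 − (59 mod 10)) mod 10 = 1.

1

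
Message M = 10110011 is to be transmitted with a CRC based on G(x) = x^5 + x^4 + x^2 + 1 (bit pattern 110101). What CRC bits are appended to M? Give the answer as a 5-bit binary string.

Append 5 zeros: 1011001100000. Divide by 110101 (XOR where the leading bit is 1):
  pos 0: 101100 XOR 110101 = 011001
  pos 1: 110011 XOR 110101 = 000110
  pos 4: 110100 XOR 110101 = 000001
Remainder (last 5 bits) = 01000. This is the CRC / FCS.

01000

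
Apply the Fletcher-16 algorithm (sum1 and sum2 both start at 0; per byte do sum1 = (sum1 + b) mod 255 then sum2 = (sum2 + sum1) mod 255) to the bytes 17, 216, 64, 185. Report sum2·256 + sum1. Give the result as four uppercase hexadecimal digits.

Running sums (mod 255):
  after byte 0 (17): sum1=17, sum2=17
  after byte 1 (216): sum1=233, sum2=250
  after byte 2 (64): sum1=42, sum2=37
  after byte 3 (185): sum1=227, sum2=9
Checksum = sum2·256 + sum1 = 9·256 + 227 = 2531 = 0x09E3.

09E3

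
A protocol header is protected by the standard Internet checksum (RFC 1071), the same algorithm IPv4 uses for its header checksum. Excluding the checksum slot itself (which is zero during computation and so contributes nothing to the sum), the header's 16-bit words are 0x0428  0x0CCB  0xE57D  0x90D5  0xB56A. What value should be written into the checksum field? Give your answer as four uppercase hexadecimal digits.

C34E

One's-complement addition (fold any carry out of bit 15 back into bit 0):
  0x0428 + 0x0CCB = 0x010F3
  0x10F3 + 0xE57D = 0x0F670
  0xF670 + 0x90D5 = 0x18745 → wrap carry → 0x8746
  0x8746 + 0xB56A = 0x13CB0 → wrap carry → 0x3CB1
One's-complement sum = 0x3CB1.
Checksum = ~0x3CB1 & 0xFFFF = 0xC34E.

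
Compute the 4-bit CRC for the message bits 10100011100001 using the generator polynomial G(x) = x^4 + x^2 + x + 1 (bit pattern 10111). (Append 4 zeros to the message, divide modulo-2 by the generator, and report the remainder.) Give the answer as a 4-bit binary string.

0110

Append 4 zeros: 101000111000010000. Divide by 10111 (XOR where the leading bit is 1):
  pos 0: 10100 XOR 10111 = 00011
  pos 3: 11011 XOR 10111 = 01100
  pos 4: 11001 XOR 10111 = 01110
  pos 5: 11100 XOR 10111 = 01011
  pos 6: 10110 XOR 10111 = 00001
  pos 10: 10010 XOR 10111 = 00101
  pos 12: 10100 XOR 10111 = 00011
Remainder (last 4 bits) = 0110. This is the CRC / FCS.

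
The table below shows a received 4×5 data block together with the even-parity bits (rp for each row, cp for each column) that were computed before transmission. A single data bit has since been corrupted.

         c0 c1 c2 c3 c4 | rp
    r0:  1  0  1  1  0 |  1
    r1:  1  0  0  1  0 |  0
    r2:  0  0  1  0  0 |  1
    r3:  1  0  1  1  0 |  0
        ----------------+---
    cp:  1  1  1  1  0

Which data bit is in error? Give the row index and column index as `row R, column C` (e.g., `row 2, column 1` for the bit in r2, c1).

row 3, column 1

Recompute each row's even parity and compare to rp:
  r0: data parity 1, sent rp 1 → ok
  r1: data parity 0, sent rp 0 → ok
  r2: data parity 1, sent rp 1 → ok
  r3: data parity 1, sent rp 0 → mismatch
Recompute each column's even parity and compare to cp:
  c0: data parity 1, sent cp 1 → ok
  c1: data parity 0, sent cp 1 → mismatch
  c2: data parity 1, sent cp 1 → ok
  c3: data parity 1, sent cp 1 → ok
  c4: data parity 0, sent cp 0 → ok
Exactly one row (r3) and one column (c1) fail → the flipped bit is at their intersection.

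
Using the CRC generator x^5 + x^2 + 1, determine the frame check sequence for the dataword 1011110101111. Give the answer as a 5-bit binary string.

Append 5 zeros: 101111010111100000. Divide by 100101 (XOR where the leading bit is 1):
  pos 0: 101111 XOR 100101 = 001010
  pos 2: 101001 XOR 100101 = 001100
  pos 4: 110001 XOR 100101 = 010100
  pos 5: 101001 XOR 100101 = 001100
  pos 7: 110011 XOR 100101 = 010110
  pos 8: 101100 XOR 100101 = 001001
  pos 10: 100100 XOR 100101 = 000001
Remainder (last 5 bits) = 00100. This is the CRC / FCS.

00100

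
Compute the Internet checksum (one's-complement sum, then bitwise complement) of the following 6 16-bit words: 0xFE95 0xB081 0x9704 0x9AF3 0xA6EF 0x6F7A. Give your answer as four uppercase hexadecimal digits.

One's-complement addition (fold any carry out of bit 15 back into bit 0):
  0xFE95 + 0xB081 = 0x1AF16 → wrap carry → 0xAF17
  0xAF17 + 0x9704 = 0x1461B → wrap carry → 0x461C
  0x461C + 0x9AF3 = 0x0E10F
  0xE10F + 0xA6EF = 0x187FE → wrap carry → 0x87FF
  0x87FF + 0x6F7A = 0x0F779
One's-complement sum = 0xF779.
Checksum = ~0xF779 & 0xFFFF = 0x0886.

0886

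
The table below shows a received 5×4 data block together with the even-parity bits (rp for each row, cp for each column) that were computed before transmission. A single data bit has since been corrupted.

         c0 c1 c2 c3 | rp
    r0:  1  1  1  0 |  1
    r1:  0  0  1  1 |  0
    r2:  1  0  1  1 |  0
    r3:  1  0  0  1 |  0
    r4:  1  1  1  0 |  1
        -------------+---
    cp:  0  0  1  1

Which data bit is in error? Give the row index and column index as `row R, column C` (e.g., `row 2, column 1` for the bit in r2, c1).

row 2, column 2

Recompute each row's even parity and compare to rp:
  r0: data parity 1, sent rp 1 → ok
  r1: data parity 0, sent rp 0 → ok
  r2: data parity 1, sent rp 0 → mismatch
  r3: data parity 0, sent rp 0 → ok
  r4: data parity 1, sent rp 1 → ok
Recompute each column's even parity and compare to cp:
  c0: data parity 0, sent cp 0 → ok
  c1: data parity 0, sent cp 0 → ok
  c2: data parity 0, sent cp 1 → mismatch
  c3: data parity 1, sent cp 1 → ok
Exactly one row (r2) and one column (c2) fail → the flipped bit is at their intersection.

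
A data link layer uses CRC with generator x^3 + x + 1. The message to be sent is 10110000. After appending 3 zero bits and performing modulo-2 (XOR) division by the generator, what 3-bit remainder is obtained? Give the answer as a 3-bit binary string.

000

Append 3 zeros: 10110000000. Divide by 1011 (XOR where the leading bit is 1):
  pos 0: 1011 XOR 1011 = 0000
Remainder (last 3 bits) = 000. This is the CRC / FCS.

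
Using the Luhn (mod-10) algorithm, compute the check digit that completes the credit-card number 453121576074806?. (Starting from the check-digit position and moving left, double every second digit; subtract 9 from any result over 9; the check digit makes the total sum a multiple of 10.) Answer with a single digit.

Partial digits right→left: 6 0 8 4 7 0 6 7 5 1 2 1 3 5 4
Double every second digit counting from the check-digit position (so the 1st, 3rd, 5th, ... of the partial from the right).
  doubled (with −9 where >9): 3 7 5 3 1 4 6 8 → sum 37
  kept as-is: 0 4 0 7 1 1 5 → sum 18
Total = 37 + 18 = 55.
Check digit = (10 − (55 mod 10)) mod 10 = 5.

5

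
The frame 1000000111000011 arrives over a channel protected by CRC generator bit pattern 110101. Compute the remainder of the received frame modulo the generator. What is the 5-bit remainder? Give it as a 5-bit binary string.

00000

Modulo-2 division of 1000000111000011 by 110101:
  pos 0: 100000 XOR 110101 = 010101
  pos 1: 101010 XOR 110101 = 011111
  pos 2: 111111 XOR 110101 = 001010
  pos 4: 101011 XOR 110101 = 011110
  pos 5: 111100 XOR 110101 = 001001
  pos 7: 100100 XOR 110101 = 010001
  pos 8: 100010 XOR 110101 = 010111
  pos 9: 101111 XOR 110101 = 011010
  pos 10: 110101 XOR 110101 = 000000
Remainder = 00000 (zero — the frame passes the CRC check).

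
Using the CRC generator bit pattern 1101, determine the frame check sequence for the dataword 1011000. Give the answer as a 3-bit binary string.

Append 3 zeros: 1011000000. Divide by 1101 (XOR where the leading bit is 1):
  pos 0: 1011 XOR 1101 = 0110
  pos 1: 1100 XOR 1101 = 0001
  pos 4: 1000 XOR 1101 = 0101
  pos 5: 1010 XOR 1101 = 0111
  pos 6: 1110 XOR 1101 = 0011
Remainder (last 3 bits) = 011. This is the CRC / FCS.

011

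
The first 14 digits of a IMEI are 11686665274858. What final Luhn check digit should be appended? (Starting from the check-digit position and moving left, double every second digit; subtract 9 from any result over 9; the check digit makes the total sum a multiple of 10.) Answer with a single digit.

8

Partial digits right→left: 8 5 8 4 7 2 5 6 6 6 8 6 1 1
Double every second digit counting from the check-digit position (so the 1st, 3rd, 5th, ... of the partial from the right).
  doubled (with −9 where >9): 7 7 5 1 3 7 2 → sum 32
  kept as-is: 5 4 2 6 6 6 1 → sum 30
Total = 32 + 30 = 62.
Check digit = (10 − (62 mod 10)) mod 10 = 8.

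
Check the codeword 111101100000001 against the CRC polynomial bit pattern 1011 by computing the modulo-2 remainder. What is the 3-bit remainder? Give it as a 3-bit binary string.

Modulo-2 division of 111101100000001 by 1011:
  pos 0: 1111 XOR 1011 = 0100
  pos 1: 1000 XOR 1011 = 0011
  pos 3: 1111 XOR 1011 = 0100
  pos 4: 1000 XOR 1011 = 0011
  pos 6: 1100 XOR 1011 = 0111
  pos 7: 1110 XOR 1011 = 0101
  pos 8: 1010 XOR 1011 = 0001
  pos 11: 1001 XOR 1011 = 0010
Remainder = 010 (nonzero — an error is detected).

010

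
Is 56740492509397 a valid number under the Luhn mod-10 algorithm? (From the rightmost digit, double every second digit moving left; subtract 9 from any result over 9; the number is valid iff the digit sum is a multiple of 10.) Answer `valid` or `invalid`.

valid

From the right, keep odd positions and double even positions (subtract 9 from any doubled value over 9):
  doubled (positions 2,4,...): 9 9 1 9 0 5 1 → sum 34
  kept (positions 1,3,...): 7 3 0 2 4 4 6 → sum 26
Total = 60.
60 mod 10 = 0, so the number is valid.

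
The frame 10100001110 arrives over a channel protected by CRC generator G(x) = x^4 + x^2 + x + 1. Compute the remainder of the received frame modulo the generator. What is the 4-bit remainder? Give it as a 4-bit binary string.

0100

Modulo-2 division of 10100001110 by 10111:
  pos 0: 10100 XOR 10111 = 00011
  pos 3: 11001 XOR 10111 = 01110
  pos 4: 11101 XOR 10111 = 01010
  pos 5: 10101 XOR 10111 = 00010
Remainder = 0100 (nonzero — an error is detected).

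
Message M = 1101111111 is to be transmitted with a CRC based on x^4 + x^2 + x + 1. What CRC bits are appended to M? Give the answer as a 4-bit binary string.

1000

Append 4 zeros: 11011111110000. Divide by 10111 (XOR where the leading bit is 1):
  pos 0: 11011 XOR 10111 = 01100
  pos 1: 11001 XOR 10111 = 01110
  pos 2: 11101 XOR 10111 = 01010
  pos 3: 10101 XOR 10111 = 00010
  pos 6: 10110 XOR 10111 = 00001
Remainder (last 4 bits) = 1000. This is the CRC / FCS.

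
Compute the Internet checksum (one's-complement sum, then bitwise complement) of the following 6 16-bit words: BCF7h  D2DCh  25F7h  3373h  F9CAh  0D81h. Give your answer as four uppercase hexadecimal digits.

0F75

One's-complement addition (fold any carry out of bit 15 back into bit 0):
  0xBCF7 + 0xD2DC = 0x18FD3 → wrap carry → 0x8FD4
  0x8FD4 + 0x25F7 = 0x0B5CB
  0xB5CB + 0x3373 = 0x0E93E
  0xE93E + 0xF9CA = 0x1E308 → wrap carry → 0xE309
  0xE309 + 0x0D81 = 0x0F08A
One's-complement sum = 0xF08A.
Checksum = ~0xF08A & 0xFFFF = 0x0F75.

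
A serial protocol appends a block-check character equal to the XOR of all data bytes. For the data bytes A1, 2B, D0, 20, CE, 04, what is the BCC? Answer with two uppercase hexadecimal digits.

B0

XOR the bytes together:
  start with 0xA1
  0xA1 ⊕ 0x2B = 0x8A
  0x8A ⊕ 0xD0 = 0x5A
  0x5A ⊕ 0x20 = 0x7A
  0x7A ⊕ 0xCE = 0xB4
  0xB4 ⊕ 0x04 = 0xB0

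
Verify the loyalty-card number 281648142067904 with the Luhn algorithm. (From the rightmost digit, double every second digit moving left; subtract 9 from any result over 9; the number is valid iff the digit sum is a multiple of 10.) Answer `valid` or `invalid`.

From the right, keep odd positions and double even positions (subtract 9 from any doubled value over 9):
  doubled (positions 2,4,...): 0 5 0 8 7 3 7 → sum 30
  kept (positions 1,3,...): 4 9 6 2 1 4 1 2 → sum 29
Total = 59.
59 mod 10 = 9, so the number is invalid.

invalid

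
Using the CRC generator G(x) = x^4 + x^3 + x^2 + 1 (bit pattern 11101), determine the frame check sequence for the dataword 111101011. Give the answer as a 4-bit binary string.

Append 4 zeros: 1111010110000. Divide by 11101 (XOR where the leading bit is 1):
  pos 0: 11110 XOR 11101 = 00011
  pos 3: 11101 XOR 11101 = 00000
  pos 8: 10000 XOR 11101 = 01101
Remainder (last 4 bits) = 1101. This is the CRC / FCS.

1101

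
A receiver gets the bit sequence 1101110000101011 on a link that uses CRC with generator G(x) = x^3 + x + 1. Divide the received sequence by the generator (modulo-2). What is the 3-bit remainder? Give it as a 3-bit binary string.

110

Modulo-2 division of 1101110000101011 by 1011:
  pos 0: 1101 XOR 1011 = 0110
  pos 1: 1101 XOR 1011 = 0110
  pos 2: 1101 XOR 1011 = 0110
  pos 3: 1100 XOR 1011 = 0111
  pos 4: 1110 XOR 1011 = 0101
  pos 5: 1010 XOR 1011 = 0001
  pos 8: 1010 XOR 1011 = 0001
  pos 11: 1101 XOR 1011 = 0110
  pos 12: 1101 XOR 1011 = 0110
Remainder = 110 (nonzero — an error is detected).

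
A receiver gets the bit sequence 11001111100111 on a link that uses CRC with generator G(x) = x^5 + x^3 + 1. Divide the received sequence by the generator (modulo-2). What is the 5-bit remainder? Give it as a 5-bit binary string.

Modulo-2 division of 11001111100111 by 101001:
  pos 0: 110011 XOR 101001 = 011010
  pos 1: 110101 XOR 101001 = 011100
  pos 2: 111001 XOR 101001 = 010000
  pos 3: 100001 XOR 101001 = 001000
  pos 5: 100000 XOR 101001 = 001001
  pos 7: 100111 XOR 101001 = 001110
Remainder = 11101 (nonzero — an error is detected).

11101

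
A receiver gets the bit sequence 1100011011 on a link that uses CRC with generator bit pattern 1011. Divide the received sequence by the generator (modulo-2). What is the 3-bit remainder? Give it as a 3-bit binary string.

000

Modulo-2 division of 1100011011 by 1011:
  pos 0: 1100 XOR 1011 = 0111
  pos 1: 1110 XOR 1011 = 0101
  pos 2: 1011 XOR 1011 = 0000
  pos 6: 1011 XOR 1011 = 0000
Remainder = 000 (zero — the frame passes the CRC check).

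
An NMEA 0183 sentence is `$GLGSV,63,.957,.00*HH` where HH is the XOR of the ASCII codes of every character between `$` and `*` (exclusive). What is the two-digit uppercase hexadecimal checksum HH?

XOR the ASCII codes of the payload characters:
  'G' = 0x47 → acc = 0x47
  'L' = 0x4C → acc = 0x0B
  'G' = 0x47 → acc = 0x4C
  'S' = 0x53 → acc = 0x1F
  'V' = 0x56 → acc = 0x49
  ',' = 0x2C → acc = 0x65
  '6' = 0x36 → acc = 0x53
  '3' = 0x33 → acc = 0x60
  ',' = 0x2C → acc = 0x4C
  '.' = 0x2E → acc = 0x62
  '9' = 0x39 → acc = 0x5B
  '5' = 0x35 → acc = 0x6E
  '7' = 0x37 → acc = 0x59
  ',' = 0x2C → acc = 0x75
  '.' = 0x2E → acc = 0x5B
  '0' = 0x30 → acc = 0x6B
  '0' = 0x30 → acc = 0x5B
Checksum = 0x5B.

5B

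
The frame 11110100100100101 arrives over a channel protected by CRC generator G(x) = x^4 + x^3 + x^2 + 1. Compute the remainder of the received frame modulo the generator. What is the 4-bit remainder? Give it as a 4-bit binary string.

0100

Modulo-2 division of 11110100100100101 by 11101:
  pos 0: 11110 XOR 11101 = 00011
  pos 3: 11100 XOR 11101 = 00001
  pos 7: 11001 XOR 11101 = 00100
  pos 9: 10000 XOR 11101 = 01101
  pos 10: 11011 XOR 11101 = 00110
  pos 12: 11001 XOR 11101 = 00100
Remainder = 0100 (nonzero — an error is detected).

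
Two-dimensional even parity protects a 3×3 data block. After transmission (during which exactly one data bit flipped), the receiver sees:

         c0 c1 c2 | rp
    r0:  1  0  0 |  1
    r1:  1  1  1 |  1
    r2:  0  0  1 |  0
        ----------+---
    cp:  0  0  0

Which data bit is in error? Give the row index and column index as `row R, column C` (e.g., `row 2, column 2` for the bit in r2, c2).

Recompute each row's even parity and compare to rp:
  r0: data parity 1, sent rp 1 → ok
  r1: data parity 1, sent rp 1 → ok
  r2: data parity 1, sent rp 0 → mismatch
Recompute each column's even parity and compare to cp:
  c0: data parity 0, sent cp 0 → ok
  c1: data parity 1, sent cp 0 → mismatch
  c2: data parity 0, sent cp 0 → ok
Exactly one row (r2) and one column (c1) fail → the flipped bit is at their intersection.

row 2, column 1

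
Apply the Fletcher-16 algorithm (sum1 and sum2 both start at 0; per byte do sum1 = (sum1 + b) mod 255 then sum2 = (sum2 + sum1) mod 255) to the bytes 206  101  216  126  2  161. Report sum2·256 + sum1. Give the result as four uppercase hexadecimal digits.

Running sums (mod 255):
  after byte 0 (206): sum1=206, sum2=206
  after byte 1 (101): sum1=52, sum2=3
  after byte 2 (216): sum1=13, sum2=16
  after byte 3 (126): sum1=139, sum2=155
  after byte 4 (2): sum1=141, sum2=41
  after byte 5 (161): sum1=47, sum2=88
Checksum = sum2·256 + sum1 = 88·256 + 47 = 22575 = 0x582F.

582F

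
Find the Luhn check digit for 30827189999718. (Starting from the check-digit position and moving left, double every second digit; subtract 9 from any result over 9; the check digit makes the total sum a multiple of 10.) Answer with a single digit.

Partial digits right→left: 8 1 7 9 9 9 9 8 1 7 2 8 0 3
Double every second digit counting from the check-digit position (so the 1st, 3rd, 5th, ... of the partial from the right).
  doubled (with −9 where >9): 7 5 9 9 2 4 0 → sum 36
  kept as-is: 1 9 9 8 7 8 3 → sum 45
Total = 36 + 45 = 81.
Check digit = (10 − (81 mod 10)) mod 10 = 9.

9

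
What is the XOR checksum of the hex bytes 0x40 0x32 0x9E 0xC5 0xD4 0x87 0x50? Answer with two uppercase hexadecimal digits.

2A

XOR the bytes together:
  start with 0x40
  0x40 ⊕ 0x32 = 0x72
  0x72 ⊕ 0x9E = 0xEC
  0xEC ⊕ 0xC5 = 0x29
  0x29 ⊕ 0xD4 = 0xFD
  0xFD ⊕ 0x87 = 0x7A
  0x7A ⊕ 0x50 = 0x2A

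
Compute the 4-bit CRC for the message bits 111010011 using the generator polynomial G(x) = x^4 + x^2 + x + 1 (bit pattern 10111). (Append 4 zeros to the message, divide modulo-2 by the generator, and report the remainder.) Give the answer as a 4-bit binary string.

1010

Append 4 zeros: 1110100110000. Divide by 10111 (XOR where the leading bit is 1):
  pos 0: 11101 XOR 10111 = 01010
  pos 1: 10100 XOR 10111 = 00011
  pos 4: 11011 XOR 10111 = 01100
  pos 5: 11000 XOR 10111 = 01111
  pos 6: 11110 XOR 10111 = 01001
  pos 7: 10010 XOR 10111 = 00101
Remainder (last 4 bits) = 1010. This is the CRC / FCS.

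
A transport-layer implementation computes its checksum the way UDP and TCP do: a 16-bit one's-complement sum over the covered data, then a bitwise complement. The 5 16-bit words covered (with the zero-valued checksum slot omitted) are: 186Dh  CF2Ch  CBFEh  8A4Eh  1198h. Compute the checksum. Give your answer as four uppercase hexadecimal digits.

One's-complement addition (fold any carry out of bit 15 back into bit 0):
  0x186D + 0xCF2C = 0x0E799
  0xE799 + 0xCBFE = 0x1B397 → wrap carry → 0xB398
  0xB398 + 0x8A4E = 0x13DE6 → wrap carry → 0x3DE7
  0x3DE7 + 0x1198 = 0x04F7F
One's-complement sum = 0x4F7F.
Checksum = ~0x4F7F & 0xFFFF = 0xB080.

B080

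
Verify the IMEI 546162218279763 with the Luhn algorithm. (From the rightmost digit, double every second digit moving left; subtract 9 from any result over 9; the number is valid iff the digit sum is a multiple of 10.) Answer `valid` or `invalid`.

invalid

From the right, keep odd positions and double even positions (subtract 9 from any doubled value over 9):
  doubled (positions 2,4,...): 3 9 4 2 4 2 8 → sum 32
  kept (positions 1,3,...): 3 7 7 8 2 6 6 5 → sum 44
Total = 76.
76 mod 10 = 6, so the number is invalid.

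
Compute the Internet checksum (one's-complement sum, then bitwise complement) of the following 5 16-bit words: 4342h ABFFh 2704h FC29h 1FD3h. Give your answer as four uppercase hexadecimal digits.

One's-complement addition (fold any carry out of bit 15 back into bit 0):
  0x4342 + 0xABFF = 0x0EF41
  0xEF41 + 0x2704 = 0x11645 → wrap carry → 0x1646
  0x1646 + 0xFC29 = 0x1126F → wrap carry → 0x1270
  0x1270 + 0x1FD3 = 0x03243
One's-complement sum = 0x3243.
Checksum = ~0x3243 & 0xFFFF = 0xCDBC.

CDBC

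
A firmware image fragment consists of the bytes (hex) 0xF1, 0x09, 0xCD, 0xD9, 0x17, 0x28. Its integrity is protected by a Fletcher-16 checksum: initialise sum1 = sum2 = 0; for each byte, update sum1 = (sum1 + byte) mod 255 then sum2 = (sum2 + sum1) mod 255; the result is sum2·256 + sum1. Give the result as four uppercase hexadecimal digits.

Running sums (mod 255):
  after byte 0 (0xF1): sum1=241, sum2=241
  after byte 1 (0x09): sum1=250, sum2=236
  after byte 2 (0xCD): sum1=200, sum2=181
  after byte 3 (0xD9): sum1=162, sum2=88
  after byte 4 (0x17): sum1=185, sum2=18
  after byte 5 (0x28): sum1=225, sum2=243
Checksum = sum2·256 + sum1 = 243·256 + 225 = 62433 = 0xF3E1.

F3E1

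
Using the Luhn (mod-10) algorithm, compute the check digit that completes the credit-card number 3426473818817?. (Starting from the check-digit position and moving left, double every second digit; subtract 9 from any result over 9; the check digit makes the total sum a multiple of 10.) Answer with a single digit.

8

Partial digits right→left: 7 1 8 8 1 8 3 7 4 6 2 4 3
Double every second digit counting from the check-digit position (so the 1st, 3rd, 5th, ... of the partial from the right).
  doubled (with −9 where >9): 5 7 2 6 8 4 6 → sum 38
  kept as-is: 1 8 8 7 6 4 → sum 34
Total = 38 + 34 = 72.
Check digit = (10 − (72 mod 10)) mod 10 = 8.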